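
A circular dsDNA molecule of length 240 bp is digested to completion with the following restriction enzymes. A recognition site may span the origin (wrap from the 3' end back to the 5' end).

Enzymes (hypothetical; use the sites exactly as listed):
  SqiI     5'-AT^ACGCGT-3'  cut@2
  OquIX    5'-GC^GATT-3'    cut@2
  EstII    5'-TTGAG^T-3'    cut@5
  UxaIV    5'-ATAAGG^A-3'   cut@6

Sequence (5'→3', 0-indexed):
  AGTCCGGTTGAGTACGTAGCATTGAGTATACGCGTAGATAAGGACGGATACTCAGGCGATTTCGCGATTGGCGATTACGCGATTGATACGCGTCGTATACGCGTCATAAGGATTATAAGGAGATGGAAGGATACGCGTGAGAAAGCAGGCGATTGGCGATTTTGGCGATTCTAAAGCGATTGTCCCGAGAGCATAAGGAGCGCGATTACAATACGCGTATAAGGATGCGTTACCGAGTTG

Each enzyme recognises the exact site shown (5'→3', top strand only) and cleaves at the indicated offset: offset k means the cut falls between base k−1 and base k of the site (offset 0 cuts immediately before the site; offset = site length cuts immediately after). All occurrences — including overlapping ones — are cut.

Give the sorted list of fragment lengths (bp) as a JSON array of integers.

Per-enzyme occurrences:
  SqiI ATACGCGT/2: at [27, 85, 96, 130, 210] ⇒ [29, 87, 98, 132, 212]
  OquIX GCGATT/2: at [55, 63, 70, 78, 148, 155, 164, 175, 201] ⇒ [57, 65, 72, 80, 150, 157, 166, 177, 203]
  EstII TTGAGT/5: at [7, 21, 237] ⇒ [2, 12, 26]
  UxaIV ATAAGGA/6: at [37, 105, 114, 192, 218] ⇒ [43, 111, 120, 198, 224]

All cut coordinates (distinct, sorted): [2, 12, 26, 29, 43, 57, 65, 72, 80, 87, 98, 111, 120, 132, 150, 157, 166, 177, 198, 203, 212, 224]

Fragments:
  2→12: 10 bp
  12→26: 14 bp
  26→29: 3 bp
  29→43: 14 bp
  43→57: 14 bp
  57→65: 8 bp
  65→72: 7 bp
  72→80: 8 bp
  80→87: 7 bp
  87→98: 11 bp
  98→111: 13 bp
  111→120: 9 bp
  120→132: 12 bp
  132→150: 18 bp
  150→157: 7 bp
  157→166: 9 bp
  166→177: 11 bp
  177→198: 21 bp
  198→203: 5 bp
  203→212: 9 bp
  212→224: 12 bp
  224→2 (wrap): 240-224+2 = 18 bp

[3,5,7,7,7,8,8,9,9,9,10,11,11,12,12,13,14,14,14,18,18,21]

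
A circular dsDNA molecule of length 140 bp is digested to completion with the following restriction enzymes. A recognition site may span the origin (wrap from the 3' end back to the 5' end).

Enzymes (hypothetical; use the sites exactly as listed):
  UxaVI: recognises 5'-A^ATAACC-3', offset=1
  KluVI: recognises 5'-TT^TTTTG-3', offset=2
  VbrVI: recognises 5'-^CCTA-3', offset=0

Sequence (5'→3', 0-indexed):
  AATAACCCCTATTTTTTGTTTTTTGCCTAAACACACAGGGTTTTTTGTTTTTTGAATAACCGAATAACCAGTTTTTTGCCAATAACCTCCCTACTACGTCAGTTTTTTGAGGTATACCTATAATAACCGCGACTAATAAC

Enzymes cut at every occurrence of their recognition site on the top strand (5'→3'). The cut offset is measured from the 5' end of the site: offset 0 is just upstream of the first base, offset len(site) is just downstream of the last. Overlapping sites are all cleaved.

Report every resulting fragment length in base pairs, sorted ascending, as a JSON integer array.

[5,6,6,6,6,7,7,8,8,8,10,12,15,17,19]

Site scan:
  UxaVI AATAACC/1: at [0, 54, 62, 80, 121] ⇒ [1, 55, 63, 81, 122]
  KluVI TTTTTTG/2: at [11, 18, 40, 47, 71, 102] ⇒ [13, 20, 42, 49, 73, 104]
  VbrVI CCTA/0: at [7, 25, 89, 116] ⇒ [7, 25, 89, 116]

Pooled cuts: [1, 7, 13, 20, 25, 42, 49, 55, 63, 73, 81, 89, 104, 116, 122]

Fragments:
  1→7: 6 bp
  7→13: 6 bp
  13→20: 7 bp
  20→25: 5 bp
  25→42: 17 bp
  42→49: 7 bp
  49→55: 6 bp
  55→63: 8 bp
  63→73: 10 bp
  73→81: 8 bp
  81→89: 8 bp
  89→104: 15 bp
  104→116: 12 bp
  116→122: 6 bp
  122→1 (wrap): 140-122+1 = 19 bp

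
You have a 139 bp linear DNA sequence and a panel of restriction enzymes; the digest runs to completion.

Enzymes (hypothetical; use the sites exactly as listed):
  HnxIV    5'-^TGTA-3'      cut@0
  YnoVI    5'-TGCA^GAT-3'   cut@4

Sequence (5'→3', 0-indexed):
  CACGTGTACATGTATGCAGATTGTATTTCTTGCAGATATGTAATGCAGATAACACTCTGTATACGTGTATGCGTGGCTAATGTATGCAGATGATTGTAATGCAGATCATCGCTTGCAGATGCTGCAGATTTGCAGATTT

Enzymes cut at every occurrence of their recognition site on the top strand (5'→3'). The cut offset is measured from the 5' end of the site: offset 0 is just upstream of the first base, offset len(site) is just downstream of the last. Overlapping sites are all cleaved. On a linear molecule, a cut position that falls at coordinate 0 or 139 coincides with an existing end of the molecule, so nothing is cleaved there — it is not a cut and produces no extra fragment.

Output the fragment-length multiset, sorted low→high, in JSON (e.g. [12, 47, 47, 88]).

[3,4,4,5,6,6,8,8,8,8,9,9,9,10,13,14,15]

Per-enzyme occurrences:
  HnxIV (TGTA, off=0): starts [4, 10, 21, 38, 57, 65, 80, 94] → cuts [4, 10, 21, 38, 57, 65, 80, 94]
  YnoVI (TGCAGAT, off=4): starts [14, 30, 43, 84, 99, 113, 122, 130] → cuts [18, 34, 47, 88, 103, 117, 126, 134]

All cut coordinates (distinct, sorted): [4, 10, 18, 21, 34, 38, 47, 57, 65, 80, 88, 94, 103, 117, 126, 134]

Fragment lengths:
  [0,4): 4 bp
  [4,10): 6 bp
  [10,18): 8 bp
  [18,21): 3 bp
  [21,34): 13 bp
  [34,38): 4 bp
  [38,47): 9 bp
  [47,57): 10 bp
  [57,65): 8 bp
  [65,80): 15 bp
  [80,88): 8 bp
  [88,94): 6 bp
  [94,103): 9 bp
  [103,117): 14 bp
  [117,126): 9 bp
  [126,134): 8 bp
  [134,139): 5 bp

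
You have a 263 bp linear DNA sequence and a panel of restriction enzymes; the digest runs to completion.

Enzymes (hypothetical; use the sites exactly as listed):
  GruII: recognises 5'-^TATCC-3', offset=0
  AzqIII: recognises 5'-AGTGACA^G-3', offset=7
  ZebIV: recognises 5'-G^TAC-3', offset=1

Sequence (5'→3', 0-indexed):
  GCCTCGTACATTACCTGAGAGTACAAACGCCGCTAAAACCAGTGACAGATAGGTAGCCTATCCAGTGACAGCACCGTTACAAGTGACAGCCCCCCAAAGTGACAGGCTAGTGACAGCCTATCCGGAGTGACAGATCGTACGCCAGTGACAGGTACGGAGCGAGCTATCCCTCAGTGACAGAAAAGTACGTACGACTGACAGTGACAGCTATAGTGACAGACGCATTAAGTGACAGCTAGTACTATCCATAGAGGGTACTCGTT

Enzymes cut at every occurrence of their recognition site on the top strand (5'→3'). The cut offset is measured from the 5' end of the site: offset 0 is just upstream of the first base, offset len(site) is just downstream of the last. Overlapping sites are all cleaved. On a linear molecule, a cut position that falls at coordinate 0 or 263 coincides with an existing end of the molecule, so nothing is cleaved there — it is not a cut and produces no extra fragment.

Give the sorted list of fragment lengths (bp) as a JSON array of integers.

Per-enzyme occurrences:
  GruII (TATCC, off=0): starts [58, 118, 164, 242] → cuts [58, 118, 164, 242]
  AzqIII (AGTGACAG, off=7): starts [40, 63, 81, 97, 108, 125, 143, 172, 199, 211, 227] → cuts [47, 70, 88, 104, 115, 132, 150, 179, 206, 218, 234]
  ZebIV (GTAC, off=1): starts [5, 20, 136, 151, 184, 188, 238, 254] → cuts [6, 21, 137, 152, 185, 189, 239, 255]

Pooled cuts: [6, 21, 47, 58, 70, 88, 104, 115, 118, 132, 137, 150, 152, 164, 179, 185, 189, 206, 218, 234, 239, 242, 255]

Fragments:
  [0,6): 6 bp
  [6,21): 15 bp
  [21,47): 26 bp
  [47,58): 11 bp
  [58,70): 12 bp
  [70,88): 18 bp
  [88,104): 16 bp
  [104,115): 11 bp
  [115,118): 3 bp
  [118,132): 14 bp
  [132,137): 5 bp
  [137,150): 13 bp
  [150,152): 2 bp
  [152,164): 12 bp
  [164,179): 15 bp
  [179,185): 6 bp
  [185,189): 4 bp
  [189,206): 17 bp
  [206,218): 12 bp
  [218,234): 16 bp
  [234,239): 5 bp
  [239,242): 3 bp
  [242,255): 13 bp
  [255,263): 8 bp

[2,3,3,4,5,5,6,6,8,11,11,12,12,12,13,13,14,15,15,16,16,17,18,26]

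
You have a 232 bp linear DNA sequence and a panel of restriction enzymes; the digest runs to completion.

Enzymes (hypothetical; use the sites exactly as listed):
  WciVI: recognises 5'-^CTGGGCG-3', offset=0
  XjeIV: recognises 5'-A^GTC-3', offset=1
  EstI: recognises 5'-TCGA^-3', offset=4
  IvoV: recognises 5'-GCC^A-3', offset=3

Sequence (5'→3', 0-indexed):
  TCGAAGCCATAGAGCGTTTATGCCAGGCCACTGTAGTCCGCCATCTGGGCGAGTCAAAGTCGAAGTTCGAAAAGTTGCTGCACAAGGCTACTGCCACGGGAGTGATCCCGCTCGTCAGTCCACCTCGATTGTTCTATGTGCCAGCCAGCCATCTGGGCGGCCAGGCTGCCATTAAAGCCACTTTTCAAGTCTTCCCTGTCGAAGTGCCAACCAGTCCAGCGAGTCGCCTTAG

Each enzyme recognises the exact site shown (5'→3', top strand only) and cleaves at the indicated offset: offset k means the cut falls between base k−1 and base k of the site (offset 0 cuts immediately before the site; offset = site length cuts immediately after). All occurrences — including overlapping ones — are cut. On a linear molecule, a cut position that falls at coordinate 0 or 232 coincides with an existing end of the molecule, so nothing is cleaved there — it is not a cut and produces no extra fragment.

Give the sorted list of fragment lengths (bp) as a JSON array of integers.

Per-enzyme occurrences:
  WciVI (CTGGGCG, off=0): starts [44, 152] → cuts [44, 152]
  XjeIV (AGTC, off=1): starts [34, 51, 57, 116, 187, 212, 221] → cuts [35, 52, 58, 117, 188, 213, 222]
  EstI (TCGA, off=4): starts [0, 59, 66, 124, 198] → cuts [4, 63, 70, 128, 202]
  IvoV (GCCA, off=3): starts [5, 21, 26, 39, 92, 139, 143, 147, 159, 167, 176, 205] → cuts [8, 24, 29, 42, 95, 142, 146, 150, 162, 170, 179, 208]

Pooled cuts: [4, 8, 24, 29, 35, 42, 44, 52, 58, 63, 70, 95, 117, 128, 142, 146, 150, 152, 162, 170, 179, 188, 202, 208, 213, 222]

Fragments:
  [0,4): 4 bp
  [4,8): 4 bp
  [8,24): 16 bp
  [24,29): 5 bp
  [29,35): 6 bp
  [35,42): 7 bp
  [42,44): 2 bp
  [44,52): 8 bp
  [52,58): 6 bp
  [58,63): 5 bp
  [63,70): 7 bp
  [70,95): 25 bp
  [95,117): 22 bp
  [117,128): 11 bp
  [128,142): 14 bp
  [142,146): 4 bp
  [146,150): 4 bp
  [150,152): 2 bp
  [152,162): 10 bp
  [162,170): 8 bp
  [170,179): 9 bp
  [179,188): 9 bp
  [188,202): 14 bp
  [202,208): 6 bp
  [208,213): 5 bp
  [213,222): 9 bp
  [222,232): 10 bp

[2,2,4,4,4,4,5,5,5,6,6,6,7,7,8,8,9,9,9,10,10,11,14,14,16,22,25]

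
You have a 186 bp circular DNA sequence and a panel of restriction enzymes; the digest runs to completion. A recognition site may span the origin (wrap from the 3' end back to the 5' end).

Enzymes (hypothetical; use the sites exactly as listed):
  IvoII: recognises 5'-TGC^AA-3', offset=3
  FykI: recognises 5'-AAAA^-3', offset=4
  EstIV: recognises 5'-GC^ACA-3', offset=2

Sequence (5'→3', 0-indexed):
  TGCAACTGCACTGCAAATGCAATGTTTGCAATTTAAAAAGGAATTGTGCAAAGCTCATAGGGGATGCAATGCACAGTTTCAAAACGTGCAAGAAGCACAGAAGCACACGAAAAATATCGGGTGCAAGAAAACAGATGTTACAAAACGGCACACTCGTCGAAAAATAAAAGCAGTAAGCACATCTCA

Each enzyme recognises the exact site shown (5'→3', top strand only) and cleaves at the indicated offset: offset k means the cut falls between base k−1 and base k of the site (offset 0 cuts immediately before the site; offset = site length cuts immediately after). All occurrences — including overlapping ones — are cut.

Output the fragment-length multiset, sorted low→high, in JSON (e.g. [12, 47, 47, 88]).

Scan for sites:
  IvoII (TGCAA, off=3): starts [0, 11, 17, 26, 46, 64, 86, 121] → cuts [3, 14, 20, 29, 49, 67, 89, 124]
  FykI (AAAA, off=4): starts [34, 35, 80, 109, 110, 127, 141, 159, 160, 165] → cuts [38, 39, 84, 113, 114, 131, 145, 163, 164, 169]
  EstIV (GCACA, off=2): starts [70, 94, 102, 147, 176] → cuts [72, 96, 104, 149, 178]

Pooled cuts: [3, 14, 20, 29, 38, 39, 49, 67, 72, 84, 89, 96, 104, 113, 114, 124, 131, 145, 149, 163, 164, 169, 178]

Fragments:
  3→14: 11 bp
  14→20: 6 bp
  20→29: 9 bp
  29→38: 9 bp
  38→39: 1 bp
  39→49: 10 bp
  49→67: 18 bp
  67→72: 5 bp
  72→84: 12 bp
  84→89: 5 bp
  89→96: 7 bp
  96→104: 8 bp
  104→113: 9 bp
  113→114: 1 bp
  114→124: 10 bp
  124→131: 7 bp
  131→145: 14 bp
  145→149: 4 bp
  149→163: 14 bp
  163→164: 1 bp
  164→169: 5 bp
  169→178: 9 bp
  178→3 (wrap): 186-178+3 = 11 bp

[1,1,1,4,5,5,5,6,7,7,8,9,9,9,9,10,10,11,11,12,14,14,18]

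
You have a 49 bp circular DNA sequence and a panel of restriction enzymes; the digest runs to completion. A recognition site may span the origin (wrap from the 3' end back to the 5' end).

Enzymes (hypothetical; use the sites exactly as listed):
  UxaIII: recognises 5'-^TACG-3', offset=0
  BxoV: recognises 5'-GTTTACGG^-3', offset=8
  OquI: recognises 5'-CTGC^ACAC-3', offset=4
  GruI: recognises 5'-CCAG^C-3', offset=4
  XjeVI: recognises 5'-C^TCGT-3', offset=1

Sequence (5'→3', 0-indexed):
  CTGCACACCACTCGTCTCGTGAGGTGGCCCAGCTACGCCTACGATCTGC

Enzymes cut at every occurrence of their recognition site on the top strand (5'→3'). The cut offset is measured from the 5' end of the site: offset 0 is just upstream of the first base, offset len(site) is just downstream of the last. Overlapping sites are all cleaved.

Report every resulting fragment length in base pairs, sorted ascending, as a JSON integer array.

Site scan:
  UxaIII (TACG, off=0): starts [33, 39] → cuts [33, 39]
  BxoV (GTTTACGG, off=8): no sites
  OquI (CTGCACAC, off=4): starts [0] → cuts [4]
  GruI (CCAGC, off=4): starts [28] → cuts [32]
  XjeVI (CTCGT, off=1): starts [10, 15] → cuts [11, 16]

All cut coordinates (distinct, sorted): [4, 11, 16, 32, 33, 39]

Fragment lengths:
  4→11: 7 bp
  11→16: 5 bp
  16→32: 16 bp
  32→33: 1 bp
  33→39: 6 bp
  39→4 (wrap): 49-39+4 = 14 bp

[1,5,6,7,14,16]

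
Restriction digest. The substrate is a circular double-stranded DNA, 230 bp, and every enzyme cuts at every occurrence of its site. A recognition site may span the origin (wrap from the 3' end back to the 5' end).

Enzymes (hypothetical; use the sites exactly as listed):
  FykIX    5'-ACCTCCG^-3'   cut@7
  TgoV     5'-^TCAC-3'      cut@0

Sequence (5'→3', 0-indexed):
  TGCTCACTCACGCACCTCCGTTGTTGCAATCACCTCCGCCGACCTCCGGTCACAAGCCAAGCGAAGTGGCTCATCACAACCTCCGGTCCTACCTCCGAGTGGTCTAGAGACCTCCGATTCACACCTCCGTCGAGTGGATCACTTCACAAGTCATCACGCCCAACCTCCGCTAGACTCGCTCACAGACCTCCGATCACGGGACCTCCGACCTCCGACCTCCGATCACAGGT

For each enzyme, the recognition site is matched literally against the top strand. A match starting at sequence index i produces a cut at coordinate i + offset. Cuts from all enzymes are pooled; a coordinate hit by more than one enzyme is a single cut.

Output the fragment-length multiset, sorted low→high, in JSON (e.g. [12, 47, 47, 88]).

[1,1,1,2,4,5,7,7,9,9,9,10,10,10,11,11,12,12,13,13,14,16,19,24]

Scan for sites:
  FykIX ACCTCCG/7: at [13, 31, 41, 78, 90, 109, 122, 162, 185, 200, 207, 214] ⇒ [20, 38, 48, 85, 97, 116, 129, 169, 192, 207, 214, 221]
  TgoV TCAC/0: at [3, 7, 29, 49, 73, 118, 138, 143, 153, 179, 193, 222] ⇒ [3, 7, 29, 49, 73, 118, 138, 143, 153, 179, 193, 222]

Pooled cuts: [3, 7, 20, 29, 38, 48, 49, 73, 85, 97, 116, 118, 129, 138, 143, 153, 169, 179, 192, 193, 207, 214, 221, 222]

Fragment lengths:
  3→7: 4 bp
  7→20: 13 bp
  20→29: 9 bp
  29→38: 9 bp
  38→48: 10 bp
  48→49: 1 bp
  49→73: 24 bp
  73→85: 12 bp
  85→97: 12 bp
  97→116: 19 bp
  116→118: 2 bp
  118→129: 11 bp
  129→138: 9 bp
  138→143: 5 bp
  143→153: 10 bp
  153→169: 16 bp
  169→179: 10 bp
  179→192: 13 bp
  192→193: 1 bp
  193→207: 14 bp
  207→214: 7 bp
  214→221: 7 bp
  221→222: 1 bp
  222→3 (wrap): 230-222+3 = 11 bp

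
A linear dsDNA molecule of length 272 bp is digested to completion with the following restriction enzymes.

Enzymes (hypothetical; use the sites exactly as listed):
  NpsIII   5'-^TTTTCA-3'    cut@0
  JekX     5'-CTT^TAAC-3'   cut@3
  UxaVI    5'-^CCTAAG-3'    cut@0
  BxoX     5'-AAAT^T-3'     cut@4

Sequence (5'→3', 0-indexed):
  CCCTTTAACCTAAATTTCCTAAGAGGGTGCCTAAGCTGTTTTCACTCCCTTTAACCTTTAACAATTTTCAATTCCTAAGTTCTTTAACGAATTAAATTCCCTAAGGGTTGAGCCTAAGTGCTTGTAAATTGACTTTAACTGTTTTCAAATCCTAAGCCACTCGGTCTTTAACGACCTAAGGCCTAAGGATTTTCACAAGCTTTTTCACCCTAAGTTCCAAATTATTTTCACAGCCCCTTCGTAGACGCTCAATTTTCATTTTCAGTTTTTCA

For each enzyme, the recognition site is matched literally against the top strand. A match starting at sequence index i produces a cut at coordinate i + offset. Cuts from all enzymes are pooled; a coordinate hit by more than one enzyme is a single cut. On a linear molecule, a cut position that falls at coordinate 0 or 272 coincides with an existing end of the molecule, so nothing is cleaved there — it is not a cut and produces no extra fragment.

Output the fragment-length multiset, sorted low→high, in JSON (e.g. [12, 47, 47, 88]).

Site scan:
  NpsIII (TTTTCA, off=0): starts [38, 64, 141, 189, 201, 224, 252, 258, 266] → cuts [38, 64, 141, 189, 201, 224, 252, 258, 266]
  JekX (CTTTAAC, off=3): starts [2, 48, 55, 81, 132, 165] → cuts [5, 51, 58, 84, 135, 168]
  UxaVI (CCTAAG, off=0): starts [17, 29, 73, 99, 112, 150, 174, 181, 208] → cuts [17, 29, 73, 99, 112, 150, 174, 181, 208]
  BxoX (AAATT, off=4): starts [11, 93, 125, 218] → cuts [15, 97, 129, 222]

All cut coordinates (distinct, sorted): [5, 15, 17, 29, 38, 51, 58, 64, 73, 84, 97, 99, 112, 129, 135, 141, 150, 168, 174, 181, 189, 201, 208, 222, 224, 252, 258, 266]

Fragments:
  [0,5): 5 bp
  [5,15): 10 bp
  [15,17): 2 bp
  [17,29): 12 bp
  [29,38): 9 bp
  [38,51): 13 bp
  [51,58): 7 bp
  [58,64): 6 bp
  [64,73): 9 bp
  [73,84): 11 bp
  [84,97): 13 bp
  [97,99): 2 bp
  [99,112): 13 bp
  [112,129): 17 bp
  [129,135): 6 bp
  [135,141): 6 bp
  [141,150): 9 bp
  [150,168): 18 bp
  [168,174): 6 bp
  [174,181): 7 bp
  [181,189): 8 bp
  [189,201): 12 bp
  [201,208): 7 bp
  [208,222): 14 bp
  [222,224): 2 bp
  [224,252): 28 bp
  [252,258): 6 bp
  [258,266): 8 bp
  [266,272): 6 bp

[2,2,2,5,6,6,6,6,6,6,7,7,7,8,8,9,9,9,10,11,12,12,13,13,13,14,17,18,28]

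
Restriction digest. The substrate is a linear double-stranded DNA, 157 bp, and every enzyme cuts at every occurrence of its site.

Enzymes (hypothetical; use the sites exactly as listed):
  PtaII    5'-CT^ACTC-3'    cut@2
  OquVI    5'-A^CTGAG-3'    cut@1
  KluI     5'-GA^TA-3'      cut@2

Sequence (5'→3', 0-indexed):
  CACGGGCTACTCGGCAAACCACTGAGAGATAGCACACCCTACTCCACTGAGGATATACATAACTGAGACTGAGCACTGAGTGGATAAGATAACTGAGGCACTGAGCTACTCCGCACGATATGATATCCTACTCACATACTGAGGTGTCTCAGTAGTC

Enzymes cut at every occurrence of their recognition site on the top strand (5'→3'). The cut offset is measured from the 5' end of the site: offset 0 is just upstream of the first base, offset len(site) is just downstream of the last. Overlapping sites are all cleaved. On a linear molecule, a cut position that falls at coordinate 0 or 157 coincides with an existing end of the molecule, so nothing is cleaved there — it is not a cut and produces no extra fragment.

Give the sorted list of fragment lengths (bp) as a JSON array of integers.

[3,5,5,6,6,6,7,7,7,8,8,8,9,9,9,11,11,13,19]

Site scan:
  PtaII CTACTC/2: at [6, 38, 105, 127] ⇒ [8, 40, 107, 129]
  OquVI ACTGAG/1: at [20, 45, 61, 67, 74, 91, 99, 137] ⇒ [21, 46, 62, 68, 75, 92, 100, 138]
  KluI GATA/2: at [27, 51, 82, 87, 116, 121] ⇒ [29, 53, 84, 89, 118, 123]

All cut coordinates (distinct, sorted): [8, 21, 29, 40, 46, 53, 62, 68, 75, 84, 89, 92, 100, 107, 118, 123, 129, 138]

Fragment lengths:
  [0,8): 8 bp
  [8,21): 13 bp
  [21,29): 8 bp
  [29,40): 11 bp
  [40,46): 6 bp
  [46,53): 7 bp
  [53,62): 9 bp
  [62,68): 6 bp
  [68,75): 7 bp
  [75,84): 9 bp
  [84,89): 5 bp
  [89,92): 3 bp
  [92,100): 8 bp
  [100,107): 7 bp
  [107,118): 11 bp
  [118,123): 5 bp
  [123,129): 6 bp
  [129,138): 9 bp
  [138,157): 19 bp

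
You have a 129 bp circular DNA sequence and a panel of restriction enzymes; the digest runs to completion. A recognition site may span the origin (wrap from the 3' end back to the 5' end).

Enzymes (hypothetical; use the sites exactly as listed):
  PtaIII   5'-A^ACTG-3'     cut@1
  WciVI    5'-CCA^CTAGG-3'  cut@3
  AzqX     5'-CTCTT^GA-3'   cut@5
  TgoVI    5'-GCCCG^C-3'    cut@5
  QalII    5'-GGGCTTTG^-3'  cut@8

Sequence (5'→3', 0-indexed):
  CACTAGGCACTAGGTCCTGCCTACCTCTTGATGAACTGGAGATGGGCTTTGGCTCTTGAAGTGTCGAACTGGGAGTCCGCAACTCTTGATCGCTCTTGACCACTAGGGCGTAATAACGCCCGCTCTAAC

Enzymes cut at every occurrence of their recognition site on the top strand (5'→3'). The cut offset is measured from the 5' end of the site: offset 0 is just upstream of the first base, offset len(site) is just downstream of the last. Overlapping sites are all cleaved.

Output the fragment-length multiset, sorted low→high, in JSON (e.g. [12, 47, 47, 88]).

[5,5,6,9,10,10,17,20,20,27]

Per-enzyme occurrences:
  PtaIII (AACTG, off=1): starts [33, 66] → cuts [34, 67]
  WciVI (CCACTAGG, off=3): starts [99, 128] → cuts [2, 102]
  AzqX (CTCTTGA, off=5): starts [24, 52, 82, 92] → cuts [29, 57, 87, 97]
  TgoVI (GCCCGC, off=5): starts [117] → cuts [122]
  QalII (GGGCTTTG, off=8): starts [43] → cuts [51]

All cut coordinates (distinct, sorted): [2, 29, 34, 51, 57, 67, 87, 97, 102, 122]

Fragments:
  2→29: 27 bp
  29→34: 5 bp
  34→51: 17 bp
  51→57: 6 bp
  57→67: 10 bp
  67→87: 20 bp
  87→97: 10 bp
  97→102: 5 bp
  102→122: 20 bp
  122→2 (wrap): 129-122+2 = 9 bp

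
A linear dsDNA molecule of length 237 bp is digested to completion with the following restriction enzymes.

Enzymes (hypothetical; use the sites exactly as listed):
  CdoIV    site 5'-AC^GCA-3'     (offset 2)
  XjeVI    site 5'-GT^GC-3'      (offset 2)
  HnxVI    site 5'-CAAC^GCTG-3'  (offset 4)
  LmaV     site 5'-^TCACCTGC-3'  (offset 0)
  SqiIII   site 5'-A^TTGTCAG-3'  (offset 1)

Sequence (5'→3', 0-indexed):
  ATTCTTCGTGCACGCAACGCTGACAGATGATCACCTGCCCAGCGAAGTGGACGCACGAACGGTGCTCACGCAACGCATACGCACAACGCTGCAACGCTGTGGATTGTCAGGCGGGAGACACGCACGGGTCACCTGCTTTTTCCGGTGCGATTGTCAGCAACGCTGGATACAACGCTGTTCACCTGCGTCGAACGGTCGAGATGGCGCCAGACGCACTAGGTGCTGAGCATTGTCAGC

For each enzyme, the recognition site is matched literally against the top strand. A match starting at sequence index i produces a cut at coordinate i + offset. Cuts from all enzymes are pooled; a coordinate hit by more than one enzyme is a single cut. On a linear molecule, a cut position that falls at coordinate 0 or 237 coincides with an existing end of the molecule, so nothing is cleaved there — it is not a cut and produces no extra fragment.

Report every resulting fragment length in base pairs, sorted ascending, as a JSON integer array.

Scan for sites:
  CdoIV (ACGCA, off=2): starts [11, 50, 67, 72, 78, 119, 210] → cuts [13, 52, 69, 74, 80, 121, 212]
  XjeVI (GTGC, off=2): starts [7, 61, 144, 219] → cuts [9, 63, 146, 221]
  HnxVI (CAACGCTG, off=4): starts [14, 83, 91, 157, 169] → cuts [18, 87, 95, 161, 173]
  LmaV (TCACCTGC, off=0): starts [30, 128, 178] → cuts [30, 128, 178]
  SqiIII (ATTGTCAG, off=1): starts [102, 149, 228] → cuts [103, 150, 229]

Pooled cuts: [9, 13, 18, 30, 52, 63, 69, 74, 80, 87, 95, 103, 121, 128, 146, 150, 161, 173, 178, 212, 221, 229]

Fragment lengths:
  [0,9): 9 bp
  [9,13): 4 bp
  [13,18): 5 bp
  [18,30): 12 bp
  [30,52): 22 bp
  [52,63): 11 bp
  [63,69): 6 bp
  [69,74): 5 bp
  [74,80): 6 bp
  [80,87): 7 bp
  [87,95): 8 bp
  [95,103): 8 bp
  [103,121): 18 bp
  [121,128): 7 bp
  [128,146): 18 bp
  [146,150): 4 bp
  [150,161): 11 bp
  [161,173): 12 bp
  [173,178): 5 bp
  [178,212): 34 bp
  [212,221): 9 bp
  [221,229): 8 bp
  [229,237): 8 bp

[4,4,5,5,5,6,6,7,7,8,8,8,8,9,9,11,11,12,12,18,18,22,34]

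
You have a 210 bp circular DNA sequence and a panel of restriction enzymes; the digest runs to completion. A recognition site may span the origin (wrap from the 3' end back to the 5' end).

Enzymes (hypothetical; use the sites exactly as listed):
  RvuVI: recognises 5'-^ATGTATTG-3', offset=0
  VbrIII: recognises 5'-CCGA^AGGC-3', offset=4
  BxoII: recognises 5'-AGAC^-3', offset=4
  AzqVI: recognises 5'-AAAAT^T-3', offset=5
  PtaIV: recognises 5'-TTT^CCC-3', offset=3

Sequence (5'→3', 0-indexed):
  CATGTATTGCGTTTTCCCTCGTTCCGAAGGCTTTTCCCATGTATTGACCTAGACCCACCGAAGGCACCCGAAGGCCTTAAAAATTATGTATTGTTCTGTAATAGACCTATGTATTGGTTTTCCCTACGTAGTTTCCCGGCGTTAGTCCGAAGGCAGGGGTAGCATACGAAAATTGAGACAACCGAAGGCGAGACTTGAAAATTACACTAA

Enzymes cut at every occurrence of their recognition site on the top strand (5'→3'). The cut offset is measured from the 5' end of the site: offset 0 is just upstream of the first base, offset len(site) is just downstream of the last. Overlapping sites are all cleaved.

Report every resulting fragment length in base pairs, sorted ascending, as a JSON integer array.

[1,2,3,6,6,7,8,8,9,9,10,12,13,13,13,14,16,16,21,23]

Per-enzyme occurrences:
  RvuVI ATGTATTG/0: at [1, 38, 85, 108] ⇒ [1, 38, 85, 108]
  VbrIII CCGAAGGC/4: at [23, 57, 67, 146, 181] ⇒ [27, 61, 71, 150, 185]
  BxoII AGAC/4: at [50, 102, 175, 190] ⇒ [54, 106, 179, 194]
  AzqVI AAAATT/5: at [79, 168, 197] ⇒ [84, 173, 202]
  PtaIV TTTCCC/3: at [12, 32, 118, 131] ⇒ [15, 35, 121, 134]

Pooled cuts: [1, 15, 27, 35, 38, 54, 61, 71, 84, 85, 106, 108, 121, 134, 150, 173, 179, 185, 194, 202]

Fragment lengths:
  1→15: 14 bp
  15→27: 12 bp
  27→35: 8 bp
  35→38: 3 bp
  38→54: 16 bp
  54→61: 7 bp
  61→71: 10 bp
  71→84: 13 bp
  84→85: 1 bp
  85→106: 21 bp
  106→108: 2 bp
  108→121: 13 bp
  121→134: 13 bp
  134→150: 16 bp
  150→173: 23 bp
  173→179: 6 bp
  179→185: 6 bp
  185→194: 9 bp
  194→202: 8 bp
  202→1 (wrap): 210-202+1 = 9 bp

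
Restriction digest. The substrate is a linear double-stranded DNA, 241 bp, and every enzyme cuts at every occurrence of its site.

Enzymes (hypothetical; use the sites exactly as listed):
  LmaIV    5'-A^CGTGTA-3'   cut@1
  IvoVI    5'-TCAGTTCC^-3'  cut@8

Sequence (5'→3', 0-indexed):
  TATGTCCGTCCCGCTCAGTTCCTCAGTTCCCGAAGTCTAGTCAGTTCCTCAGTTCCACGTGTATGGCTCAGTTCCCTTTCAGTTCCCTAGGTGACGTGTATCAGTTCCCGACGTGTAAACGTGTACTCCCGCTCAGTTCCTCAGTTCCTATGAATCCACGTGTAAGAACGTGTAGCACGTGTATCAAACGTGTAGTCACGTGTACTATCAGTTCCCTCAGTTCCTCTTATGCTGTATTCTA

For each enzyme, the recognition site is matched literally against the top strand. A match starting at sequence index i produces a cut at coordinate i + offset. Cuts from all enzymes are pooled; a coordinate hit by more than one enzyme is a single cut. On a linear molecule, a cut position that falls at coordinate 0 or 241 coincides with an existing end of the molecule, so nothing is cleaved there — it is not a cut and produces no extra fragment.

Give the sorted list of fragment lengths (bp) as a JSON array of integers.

Site scan:
  LmaIV (ACGTGTA, off=1): starts [56, 93, 110, 118, 157, 167, 176, 187, 197] → cuts [57, 94, 111, 119, 158, 168, 177, 188, 198]
  IvoVI (TCAGTTCC, off=8): starts [14, 22, 40, 48, 67, 78, 100, 132, 140, 207, 216] → cuts [22, 30, 48, 56, 75, 86, 108, 140, 148, 215, 224]

Pooled cuts: [22, 30, 48, 56, 57, 75, 86, 94, 108, 111, 119, 140, 148, 158, 168, 177, 188, 198, 215, 224]

Fragment lengths:
  [0,22): 22 bp
  [22,30): 8 bp
  [30,48): 18 bp
  [48,56): 8 bp
  [56,57): 1 bp
  [57,75): 18 bp
  [75,86): 11 bp
  [86,94): 8 bp
  [94,108): 14 bp
  [108,111): 3 bp
  [111,119): 8 bp
  [119,140): 21 bp
  [140,148): 8 bp
  [148,158): 10 bp
  [158,168): 10 bp
  [168,177): 9 bp
  [177,188): 11 bp
  [188,198): 10 bp
  [198,215): 17 bp
  [215,224): 9 bp
  [224,241): 17 bp

[1,3,8,8,8,8,8,9,9,10,10,10,11,11,14,17,17,18,18,21,22]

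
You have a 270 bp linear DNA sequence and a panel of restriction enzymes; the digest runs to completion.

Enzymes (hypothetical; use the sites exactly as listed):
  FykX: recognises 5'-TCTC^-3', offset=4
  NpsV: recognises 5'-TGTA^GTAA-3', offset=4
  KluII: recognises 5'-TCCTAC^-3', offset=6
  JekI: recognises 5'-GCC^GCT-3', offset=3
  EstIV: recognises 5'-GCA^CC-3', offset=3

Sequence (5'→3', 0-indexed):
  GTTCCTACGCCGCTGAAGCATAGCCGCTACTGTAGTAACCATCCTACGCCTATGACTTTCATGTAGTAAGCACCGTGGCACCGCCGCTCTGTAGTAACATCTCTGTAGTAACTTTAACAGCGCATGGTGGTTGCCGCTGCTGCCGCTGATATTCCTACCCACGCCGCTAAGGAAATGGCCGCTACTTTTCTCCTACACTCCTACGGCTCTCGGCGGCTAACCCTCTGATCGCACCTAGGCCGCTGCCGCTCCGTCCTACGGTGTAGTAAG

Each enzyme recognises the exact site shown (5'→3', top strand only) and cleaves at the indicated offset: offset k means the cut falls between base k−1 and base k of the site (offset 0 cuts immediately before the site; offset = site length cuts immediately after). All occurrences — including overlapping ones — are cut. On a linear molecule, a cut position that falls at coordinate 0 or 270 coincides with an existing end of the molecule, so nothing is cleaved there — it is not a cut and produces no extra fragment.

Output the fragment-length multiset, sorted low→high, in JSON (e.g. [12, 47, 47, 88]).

Site scan:
  FykX (TCTC, off=4): starts [99, 188, 207] → cuts [103, 192, 211]
  NpsV (TGTAGTAA, off=4): starts [30, 61, 89, 103, 261] → cuts [34, 65, 93, 107, 265]
  KluII (TCCTAC, off=6): starts [2, 41, 152, 190, 198, 253] → cuts [8, 47, 158, 196, 204, 259]
  JekI (GCCGCT, off=3): starts [8, 22, 82, 132, 141, 162, 177, 238, 244] → cuts [11, 25, 85, 135, 144, 165, 180, 241, 247]
  EstIV (GCACC, off=3): starts [69, 77, 230] → cuts [72, 80, 233]

All cut coordinates (distinct, sorted): [8, 11, 25, 34, 47, 65, 72, 80, 85, 93, 103, 107, 135, 144, 158, 165, 180, 192, 196, 204, 211, 233, 241, 247, 259, 265]

Fragments:
  [0,8): 8 bp
  [8,11): 3 bp
  [11,25): 14 bp
  [25,34): 9 bp
  [34,47): 13 bp
  [47,65): 18 bp
  [65,72): 7 bp
  [72,80): 8 bp
  [80,85): 5 bp
  [85,93): 8 bp
  [93,103): 10 bp
  [103,107): 4 bp
  [107,135): 28 bp
  [135,144): 9 bp
  [144,158): 14 bp
  [158,165): 7 bp
  [165,180): 15 bp
  [180,192): 12 bp
  [192,196): 4 bp
  [196,204): 8 bp
  [204,211): 7 bp
  [211,233): 22 bp
  [233,241): 8 bp
  [241,247): 6 bp
  [247,259): 12 bp
  [259,265): 6 bp
  [265,270): 5 bp

[3,4,4,5,5,6,6,7,7,7,8,8,8,8,8,9,9,10,12,12,13,14,14,15,18,22,28]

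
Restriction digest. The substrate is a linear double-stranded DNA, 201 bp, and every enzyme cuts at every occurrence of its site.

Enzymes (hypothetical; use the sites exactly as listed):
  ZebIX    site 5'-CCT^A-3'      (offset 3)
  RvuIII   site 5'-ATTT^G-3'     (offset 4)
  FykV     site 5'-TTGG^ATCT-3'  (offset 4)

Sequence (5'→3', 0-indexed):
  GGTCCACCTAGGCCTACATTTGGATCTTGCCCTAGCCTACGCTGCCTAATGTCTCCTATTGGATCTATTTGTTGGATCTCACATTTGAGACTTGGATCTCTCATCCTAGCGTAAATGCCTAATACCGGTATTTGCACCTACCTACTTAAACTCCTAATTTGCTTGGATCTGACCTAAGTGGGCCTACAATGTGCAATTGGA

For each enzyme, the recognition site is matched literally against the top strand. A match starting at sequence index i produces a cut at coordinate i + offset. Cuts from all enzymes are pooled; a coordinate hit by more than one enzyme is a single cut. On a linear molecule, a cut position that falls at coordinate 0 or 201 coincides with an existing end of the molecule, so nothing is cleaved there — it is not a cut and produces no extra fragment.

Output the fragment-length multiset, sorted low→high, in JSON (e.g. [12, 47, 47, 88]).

[2,4,5,5,5,5,6,6,6,6,8,9,9,9,9,10,10,10,11,12,12,13,13,16]

Site scan:
  ZebIX (CCTA, off=3): starts [6, 12, 30, 35, 44, 54, 104, 117, 136, 140, 152, 172, 182] → cuts [9, 15, 33, 38, 47, 57, 107, 120, 139, 143, 155, 175, 185]
  RvuIII (ATTTG, off=4): starts [17, 66, 82, 129, 156] → cuts [21, 70, 86, 133, 160]
  FykV (TTGGATCT, off=4): starts [19, 58, 71, 91, 162] → cuts [23, 62, 75, 95, 166]

Pooled cuts: [9, 15, 21, 23, 33, 38, 47, 57, 62, 70, 75, 86, 95, 107, 120, 133, 139, 143, 155, 160, 166, 175, 185]

Fragments:
  [0,9): 9 bp
  [9,15): 6 bp
  [15,21): 6 bp
  [21,23): 2 bp
  [23,33): 10 bp
  [33,38): 5 bp
  [38,47): 9 bp
  [47,57): 10 bp
  [57,62): 5 bp
  [62,70): 8 bp
  [70,75): 5 bp
  [75,86): 11 bp
  [86,95): 9 bp
  [95,107): 12 bp
  [107,120): 13 bp
  [120,133): 13 bp
  [133,139): 6 bp
  [139,143): 4 bp
  [143,155): 12 bp
  [155,160): 5 bp
  [160,166): 6 bp
  [166,175): 9 bp
  [175,185): 10 bp
  [185,201): 16 bp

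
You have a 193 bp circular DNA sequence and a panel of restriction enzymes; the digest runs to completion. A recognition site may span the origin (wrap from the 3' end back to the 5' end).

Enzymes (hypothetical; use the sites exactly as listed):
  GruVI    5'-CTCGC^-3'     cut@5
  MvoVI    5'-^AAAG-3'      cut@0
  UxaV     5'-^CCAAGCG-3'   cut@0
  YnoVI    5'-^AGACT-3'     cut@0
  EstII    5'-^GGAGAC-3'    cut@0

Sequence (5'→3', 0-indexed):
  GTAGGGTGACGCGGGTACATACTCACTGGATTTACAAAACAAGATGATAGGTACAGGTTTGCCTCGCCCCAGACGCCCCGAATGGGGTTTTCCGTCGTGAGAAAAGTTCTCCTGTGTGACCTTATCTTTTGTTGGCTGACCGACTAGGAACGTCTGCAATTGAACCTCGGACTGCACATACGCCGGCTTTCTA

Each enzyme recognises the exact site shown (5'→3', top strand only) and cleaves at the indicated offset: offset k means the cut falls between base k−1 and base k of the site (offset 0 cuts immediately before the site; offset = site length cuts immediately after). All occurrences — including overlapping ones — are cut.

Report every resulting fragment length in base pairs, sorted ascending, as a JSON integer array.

[35,158]

Site scan:
  GruVI CTCGC/5: at [62] ⇒ [67]
  MvoVI AAAG/0: at [102] ⇒ [102]
  UxaV (CCAAGCG, off=0): no sites
  YnoVI (AGACT, off=0): no sites
  EstII (GGAGAC, off=0): no sites

Pooled cuts: [67, 102]

Fragments:
  67→102: 35 bp
  102→67 (wrap): 193-102+67 = 158 bp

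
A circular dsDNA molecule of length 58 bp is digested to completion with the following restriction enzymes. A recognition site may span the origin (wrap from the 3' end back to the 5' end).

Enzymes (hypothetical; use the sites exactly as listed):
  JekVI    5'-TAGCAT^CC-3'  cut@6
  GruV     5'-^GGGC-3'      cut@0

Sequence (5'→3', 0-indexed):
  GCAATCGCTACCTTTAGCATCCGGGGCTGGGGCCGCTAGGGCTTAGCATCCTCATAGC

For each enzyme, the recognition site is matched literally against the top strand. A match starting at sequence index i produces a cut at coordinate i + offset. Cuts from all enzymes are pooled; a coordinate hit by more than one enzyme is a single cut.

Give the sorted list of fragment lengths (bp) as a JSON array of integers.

[3,6,9,11,29]

Site scan:
  JekVI (TAGCATCC, off=6): starts [14, 43] → cuts [20, 49]
  GruV (GGGC, off=0): starts [23, 29, 38] → cuts [23, 29, 38]

All cut coordinates (distinct, sorted): [20, 23, 29, 38, 49]

Fragments:
  20→23: 3 bp
  23→29: 6 bp
  29→38: 9 bp
  38→49: 11 bp
  49→20 (wrap): 58-49+20 = 29 bp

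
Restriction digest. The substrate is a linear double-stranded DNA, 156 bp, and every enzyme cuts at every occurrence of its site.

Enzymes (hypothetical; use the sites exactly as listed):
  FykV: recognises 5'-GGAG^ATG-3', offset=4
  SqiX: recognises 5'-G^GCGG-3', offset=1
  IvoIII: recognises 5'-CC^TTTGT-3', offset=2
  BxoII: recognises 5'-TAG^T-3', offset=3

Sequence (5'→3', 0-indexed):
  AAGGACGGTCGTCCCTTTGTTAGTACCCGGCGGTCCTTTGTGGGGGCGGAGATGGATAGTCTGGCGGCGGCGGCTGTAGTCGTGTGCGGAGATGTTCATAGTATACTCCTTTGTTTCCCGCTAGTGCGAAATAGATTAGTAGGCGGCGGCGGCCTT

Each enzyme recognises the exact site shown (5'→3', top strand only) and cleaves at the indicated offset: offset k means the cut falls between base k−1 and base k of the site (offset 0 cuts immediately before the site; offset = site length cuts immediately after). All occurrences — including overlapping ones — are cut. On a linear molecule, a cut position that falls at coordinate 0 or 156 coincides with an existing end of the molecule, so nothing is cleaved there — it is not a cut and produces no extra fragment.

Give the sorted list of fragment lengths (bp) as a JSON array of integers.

[3,3,3,3,3,4,6,6,7,8,8,8,8,9,10,10,12,15,15,15]

Per-enzyme occurrences:
  FykV (GGAGATG, off=4): starts [47, 87] → cuts [51, 91]
  SqiX (GGCGG, off=1): starts [28, 44, 62, 65, 68, 141, 144, 147] → cuts [29, 45, 63, 66, 69, 142, 145, 148]
  IvoIII (CCTTTGT, off=2): starts [13, 34, 107] → cuts [15, 36, 109]
  BxoII (TAGT, off=3): starts [20, 56, 76, 98, 121, 136] → cuts [23, 59, 79, 101, 124, 139]

Pooled cuts: [15, 23, 29, 36, 45, 51, 59, 63, 66, 69, 79, 91, 101, 109, 124, 139, 142, 145, 148]

Fragment lengths:
  [0,15): 15 bp
  [15,23): 8 bp
  [23,29): 6 bp
  [29,36): 7 bp
  [36,45): 9 bp
  [45,51): 6 bp
  [51,59): 8 bp
  [59,63): 4 bp
  [63,66): 3 bp
  [66,69): 3 bp
  [69,79): 10 bp
  [79,91): 12 bp
  [91,101): 10 bp
  [101,109): 8 bp
  [109,124): 15 bp
  [124,139): 15 bp
  [139,142): 3 bp
  [142,145): 3 bp
  [145,148): 3 bp
  [148,156): 8 bp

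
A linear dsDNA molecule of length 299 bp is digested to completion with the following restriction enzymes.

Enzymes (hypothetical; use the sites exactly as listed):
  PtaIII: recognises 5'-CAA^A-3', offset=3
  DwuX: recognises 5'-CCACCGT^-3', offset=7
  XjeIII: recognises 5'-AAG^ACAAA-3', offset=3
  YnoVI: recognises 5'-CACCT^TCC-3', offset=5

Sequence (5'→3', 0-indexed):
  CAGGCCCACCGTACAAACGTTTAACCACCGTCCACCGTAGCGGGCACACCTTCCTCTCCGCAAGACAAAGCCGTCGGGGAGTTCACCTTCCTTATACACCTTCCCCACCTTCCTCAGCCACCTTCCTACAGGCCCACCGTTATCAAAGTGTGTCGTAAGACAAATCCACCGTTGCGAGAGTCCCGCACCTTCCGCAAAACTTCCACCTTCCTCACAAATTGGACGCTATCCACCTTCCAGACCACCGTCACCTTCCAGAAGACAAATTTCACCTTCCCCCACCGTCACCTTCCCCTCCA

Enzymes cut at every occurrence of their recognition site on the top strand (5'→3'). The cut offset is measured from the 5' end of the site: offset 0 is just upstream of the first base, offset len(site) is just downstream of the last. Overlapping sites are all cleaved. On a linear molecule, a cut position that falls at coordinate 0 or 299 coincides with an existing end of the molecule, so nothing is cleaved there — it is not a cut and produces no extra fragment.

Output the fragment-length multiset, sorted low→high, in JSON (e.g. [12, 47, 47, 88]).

[4,4,4,4,5,5,6,7,7,8,9,9,9,9,9,11,11,12,13,13,13,13,13,13,15,17,18,18,20]

Scan for sites:
  PtaIII CAAA/3: at [13, 65, 143, 160, 194, 214, 262] ⇒ [16, 68, 146, 163, 197, 217, 265]
  DwuX CCACCGT/7: at [5, 24, 31, 133, 165, 241, 278] ⇒ [12, 31, 38, 140, 172, 248, 285]
  XjeIII AAGACAAA/3: at [61, 156, 258] ⇒ [64, 159, 261]
  YnoVI CACCTTCC/5: at [46, 83, 96, 105, 118, 185, 203, 230, 248, 269, 285] ⇒ [51, 88, 101, 110, 123, 190, 208, 235, 253, 274, 290]

All cut coordinates (distinct, sorted): [12, 16, 31, 38, 51, 64, 68, 88, 101, 110, 123, 140, 146, 159, 163, 172, 190, 197, 208, 217, 235, 248, 253, 261, 265, 274, 285, 290]

Fragments:
  [0,12): 12 bp
  [12,16): 4 bp
  [16,31): 15 bp
  [31,38): 7 bp
  [38,51): 13 bp
  [51,64): 13 bp
  [64,68): 4 bp
  [68,88): 20 bp
  [88,101): 13 bp
  [101,110): 9 bp
  [110,123): 13 bp
  [123,140): 17 bp
  [140,146): 6 bp
  [146,159): 13 bp
  [159,163): 4 bp
  [163,172): 9 bp
  [172,190): 18 bp
  [190,197): 7 bp
  [197,208): 11 bp
  [208,217): 9 bp
  [217,235): 18 bp
  [235,248): 13 bp
  [248,253): 5 bp
  [253,261): 8 bp
  [261,265): 4 bp
  [265,274): 9 bp
  [274,285): 11 bp
  [285,290): 5 bp
  [290,299): 9 bp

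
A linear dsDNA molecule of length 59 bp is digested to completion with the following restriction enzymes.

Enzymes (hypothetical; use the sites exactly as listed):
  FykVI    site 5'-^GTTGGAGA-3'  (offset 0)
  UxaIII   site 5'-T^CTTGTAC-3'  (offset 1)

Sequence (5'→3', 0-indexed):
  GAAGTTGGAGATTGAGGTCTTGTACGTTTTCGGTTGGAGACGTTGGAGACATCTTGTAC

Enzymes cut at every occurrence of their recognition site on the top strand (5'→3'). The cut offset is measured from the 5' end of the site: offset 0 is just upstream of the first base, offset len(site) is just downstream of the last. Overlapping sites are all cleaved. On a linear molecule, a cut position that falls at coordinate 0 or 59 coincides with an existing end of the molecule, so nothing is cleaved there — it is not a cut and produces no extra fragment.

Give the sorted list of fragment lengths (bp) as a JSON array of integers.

Site scan:
  FykVI (GTTGGAGA, off=0): starts [3, 32, 41] → cuts [3, 32, 41]
  UxaIII (TCTTGTAC, off=1): starts [17, 51] → cuts [18, 52]

Pooled cuts: [3, 18, 32, 41, 52]

Fragment lengths:
  [0,3): 3 bp
  [3,18): 15 bp
  [18,32): 14 bp
  [32,41): 9 bp
  [41,52): 11 bp
  [52,59): 7 bp

[3,7,9,11,14,15]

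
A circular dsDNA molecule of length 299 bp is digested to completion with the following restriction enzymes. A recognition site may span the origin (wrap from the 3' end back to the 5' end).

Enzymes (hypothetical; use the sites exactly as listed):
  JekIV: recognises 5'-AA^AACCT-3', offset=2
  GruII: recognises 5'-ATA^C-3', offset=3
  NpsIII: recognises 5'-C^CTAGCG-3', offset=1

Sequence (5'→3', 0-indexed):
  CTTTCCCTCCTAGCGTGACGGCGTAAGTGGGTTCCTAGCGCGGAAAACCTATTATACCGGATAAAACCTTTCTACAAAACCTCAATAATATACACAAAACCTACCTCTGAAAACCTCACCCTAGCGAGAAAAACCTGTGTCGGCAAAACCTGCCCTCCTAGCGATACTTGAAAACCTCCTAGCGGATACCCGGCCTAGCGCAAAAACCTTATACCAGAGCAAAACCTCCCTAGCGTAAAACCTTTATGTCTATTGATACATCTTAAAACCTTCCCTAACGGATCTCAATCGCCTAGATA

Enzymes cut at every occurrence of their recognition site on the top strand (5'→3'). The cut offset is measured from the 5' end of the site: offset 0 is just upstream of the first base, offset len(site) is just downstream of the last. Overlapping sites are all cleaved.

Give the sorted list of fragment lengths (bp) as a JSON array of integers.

[5,6,6,6,7,8,8,9,9,9,9,9,9,10,10,11,11,11,11,13,14,15,15,20,25,33]

Site scan:
  JekIV (AAAACCT, off=2): starts [43, 62, 75, 95, 109, 129, 144, 170, 202, 220, 236, 264] → cuts [45, 64, 77, 97, 111, 131, 146, 172, 204, 222, 238, 266]
  GruII (ATAC, off=3): starts [53, 89, 163, 185, 210, 255, 296] → cuts [0, 56, 92, 166, 188, 213, 258]
  NpsIII (CCTAGCG, off=1): starts [8, 33, 119, 156, 177, 193, 228] → cuts [9, 34, 120, 157, 178, 194, 229]

Pooled cuts: [0, 9, 34, 45, 56, 64, 77, 92, 97, 111, 120, 131, 146, 157, 166, 172, 178, 188, 194, 204, 213, 222, 229, 238, 258, 266]

Fragment lengths:
  0→9: 9 bp
  9→34: 25 bp
  34→45: 11 bp
  45→56: 11 bp
  56→64: 8 bp
  64→77: 13 bp
  77→92: 15 bp
  92→97: 5 bp
  97→111: 14 bp
  111→120: 9 bp
  120→131: 11 bp
  131→146: 15 bp
  146→157: 11 bp
  157→166: 9 bp
  166→172: 6 bp
  172→178: 6 bp
  178→188: 10 bp
  188→194: 6 bp
  194→204: 10 bp
  204→213: 9 bp
  213→222: 9 bp
  222→229: 7 bp
  229→238: 9 bp
  238→258: 20 bp
  258→266: 8 bp
  266→0 (wrap): 299-266+0 = 33 bp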